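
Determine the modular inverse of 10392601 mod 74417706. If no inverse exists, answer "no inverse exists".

Extended Euclidean algorithm:
74417706 = 7*10392601 + 1669499
10392601 = 6*1669499 + 375607
1669499 = 4*375607 + 167071
375607 = 2*167071 + 41465
167071 = 4*41465 + 1211
41465 = 34*1211 + 291
1211 = 4*291 + 47
291 = 6*47 + 9
47 = 5*9 + 2
9 = 4*2 + 1
2 = 2*1 + 0
gcd = 1, so the inverse exists. Back-substitute:
1 = 9 − 4·2
1 = −4·47 + 21·9
1 = 21·291 − 130·47
1 = −130·1211 + 541·291
1 = 541·41465 − 18524·1211
1 = −18524·167071 + 74637·41465
1 = 74637·375607 − 167798·167071
1 = −167798·1669499 + 745829·375607
1 = 745829·10392601 − 4642772·1669499
1 = −4642772·74417706 + 33245233·10392601
So 10392601·33245233 ≡ 1 (mod 74417706).

33245233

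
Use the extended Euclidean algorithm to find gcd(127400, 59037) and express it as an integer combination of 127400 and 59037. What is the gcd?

1

Euclidean algorithm:
127400 = 2·59037 + 9326
59037 = 6·9326 + 3081
9326 = 3·3081 + 83
3081 = 37·83 + 10
83 = 8·10 + 3
10 = 3·3 + 1
3 = 3·1 + 0
gcd(127400, 59037) = 1.
Working backward:
1 = 10 − 3·3
1 = −3·83 + 25·10
1 = 25·3081 − 928·83
1 = −928·9326 + 2809·3081
1 = 2809·59037 − 17782·9326
1 = −17782·127400 + 38373·59037
So 1 = (-17782)·127400 + (38373)·59037.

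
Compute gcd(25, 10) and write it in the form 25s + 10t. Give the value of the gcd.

5

Repeated division:
25 = 2*10 + 5
10 = 2*5 + 0
gcd(25, 10) = 5.
Working backward:
5 = 25 − 2·10
So 5 = (1)·25 + (-2)·10.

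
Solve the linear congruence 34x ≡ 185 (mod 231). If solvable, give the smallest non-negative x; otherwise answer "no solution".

First find gcd(34, 231):
231 = 6·34 + 27
34 = 1·27 + 7
27 = 3·7 + 6
7 = 1·6 + 1
6 = 6·1 + 0
gcd = 1, so a unique solution mod 231 exists.
Back-substitute for the Bézout coefficients:
1 = 7 − 6
1 = −27 + 4·7
1 = 4·34 − 5·27
1 = −5·231 + 34·34
So 34·(34) ≡ 1 (mod 231), giving 34⁻¹ ≡ 34.
x ≡ 34⁻¹·185 ≡ 34·185 ≡ 53 (mod 231).

53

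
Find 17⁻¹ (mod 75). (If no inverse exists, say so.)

53

Apply the Euclidean algorithm to 75 and 17:
75 = 4×17 + 7
17 = 2×7 + 3
7 = 2×3 + 1
3 = 3×1 + 0
gcd = 1, so the inverse exists. Back-substitute:
1 = 7 − 2·3
1 = −2·17 + 5·7
1 = 5·75 − 22·17
Hence 17⁻¹ ≡ -22 ≡ 53 (mod 75).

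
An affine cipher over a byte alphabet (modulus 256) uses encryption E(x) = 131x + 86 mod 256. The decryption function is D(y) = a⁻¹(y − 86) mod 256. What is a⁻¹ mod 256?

Extended Euclidean algorithm:
256 = 1*131 + 125
131 = 1*125 + 6
125 = 20*6 + 5
6 = 1*5 + 1
5 = 5*1 + 0
The gcd is 1. Working backward:
1 = 6 − 5
1 = −125 + 21·6
1 = 21·131 − 22·125
1 = −22·256 + 43·131
So 131·43 ≡ 1 (mod 256).

43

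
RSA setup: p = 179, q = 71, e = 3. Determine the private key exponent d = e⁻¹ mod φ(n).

8307

φ(n) = (p−1)(q−1) = 178·70 = 12460.
Need d with 3·d ≡ 1 (mod 12460). Apply the extended Euclidean algorithm:
12460 = 4153·3 + 1
3 = 3·1 + 0
Back-substitute:
1 = 12460 − 4153·3
So 3·(-4153) ≡ 1 (mod 12460), hence d ≡ -4153 ≡ 8307 (mod 12460).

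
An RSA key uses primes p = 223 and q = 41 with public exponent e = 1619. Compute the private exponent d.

8699

φ(n) = (p−1)(q−1) = 222·40 = 8880.
Need d with 1619·d ≡ 1 (mod 8880). Apply the extended Euclidean algorithm:
8880 = 5·1619 + 785
1619 = 2·785 + 49
785 = 16·49 + 1
49 = 49·1 + 0
Back-substitute:
1 = 785 − 16·49
1 = −16·1619 + 33·785
1 = 33·8880 − 181·1619
So 1619·(-181) ≡ 1 (mod 8880), hence d ≡ -181 ≡ 8699 (mod 8880).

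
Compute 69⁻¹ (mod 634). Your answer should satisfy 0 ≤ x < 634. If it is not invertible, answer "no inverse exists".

487

Apply the Euclidean algorithm to 634 and 69:
634 = 9*69 + 13
69 = 5*13 + 4
13 = 3*4 + 1
4 = 4*1 + 0
The gcd is 1. Working backward:
1 = 13 − 3·4
1 = −3·69 + 16·13
1 = 16·634 − 147·69
Thus 69·(-147) ≡ 1 (mod 634); reducing, -147 mod 634 = 487.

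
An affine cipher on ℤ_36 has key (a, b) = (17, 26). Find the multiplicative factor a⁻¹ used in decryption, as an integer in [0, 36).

17

Extended Euclidean algorithm:
36 = 2×17 + 2
17 = 8×2 + 1
2 = 2×1 + 0
gcd = 1, so the inverse exists. Back-substitute:
1 = 17 − 8·2
1 = −8·36 + 17·17
So 17·17 ≡ 1 (mod 36).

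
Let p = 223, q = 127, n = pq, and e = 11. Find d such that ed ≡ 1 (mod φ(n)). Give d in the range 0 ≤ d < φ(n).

φ(n) = (p−1)(q−1) = 222·126 = 27972.
Need d with 11·d ≡ 1 (mod 27972). Apply the extended Euclidean algorithm:
27972 = 2542*11 + 10
11 = 1*10 + 1
10 = 10*1 + 0
Back-substitute:
1 = 11 − 10
1 = −27972 + 2543·11
So 11·2543 ≡ 1 (mod 27972), hence d = 2543.

2543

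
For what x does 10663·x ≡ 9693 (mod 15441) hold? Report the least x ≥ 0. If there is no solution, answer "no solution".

12831

First find gcd(10663, 15441):
15441 = 1×10663 + 4778
10663 = 2×4778 + 1107
4778 = 4×1107 + 350
1107 = 3×350 + 57
350 = 6×57 + 8
57 = 7×8 + 1
8 = 8×1 + 0
gcd = 1, so a unique solution mod 15441 exists.
Back-substitute for the Bézout coefficients:
1 = 57 − 7·8
1 = −7·350 + 43·57
1 = 43·1107 − 136·350
1 = −136·4778 + 587·1107
1 = 587·10663 − 1310·4778
1 = −1310·15441 + 1897·10663
So 10663·(1897) ≡ 1 (mod 15441), giving 10663⁻¹ ≡ 1897.
x ≡ 10663⁻¹·9693 ≡ 1897·9693 ≡ 12831 (mod 15441).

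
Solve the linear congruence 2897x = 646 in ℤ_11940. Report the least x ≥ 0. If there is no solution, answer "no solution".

First find gcd(2897, 11940):
11940 = 4*2897 + 352
2897 = 8*352 + 81
352 = 4*81 + 28
81 = 2*28 + 25
28 = 1*25 + 3
25 = 8*3 + 1
3 = 3*1 + 0
gcd = 1, so a unique solution mod 11940 exists.
Back-substitute for the Bézout coefficients:
1 = 25 − 8·3
1 = −8·28 + 9·25
1 = 9·81 − 26·28
1 = −26·352 + 113·81
1 = 113·2897 − 930·352
1 = −930·11940 + 3833·2897
So 2897·(3833) ≡ 1 (mod 11940), giving 2897⁻¹ ≡ 3833.
x ≡ 2897⁻¹·646 ≡ 3833·646 ≡ 4538 (mod 11940).

4538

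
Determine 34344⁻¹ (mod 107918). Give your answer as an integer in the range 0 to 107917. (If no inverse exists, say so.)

Compute gcd(34344, 107918):
107918 = 3·34344 + 4886
34344 = 7·4886 + 142
4886 = 34·142 + 58
142 = 2·58 + 26
58 = 2·26 + 6
26 = 4·6 + 2
6 = 3·2 + 0
Since gcd = 2 > 1, 34344 is not a unit mod 107918.

no inverse exists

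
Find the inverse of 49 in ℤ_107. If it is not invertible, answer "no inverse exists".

83

Extended Euclidean algorithm:
107 = 2·49 + 9
49 = 5·9 + 4
9 = 2·4 + 1
4 = 4·1 + 0
Since gcd(49, 107) = 1, back-substitute to write 1 as a combination:
1 = 9 − 2·4
1 = −2·49 + 11·9
1 = 11·107 − 24·49
So 49·(-24) ≡ 1 (mod 107), and -24 ≡ 83 (mod 107).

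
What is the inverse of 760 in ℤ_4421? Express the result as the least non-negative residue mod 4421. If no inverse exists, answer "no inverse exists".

gcd(4421, 760) by repeated division:
4421 = 5·760 + 621
760 = 1·621 + 139
621 = 4·139 + 65
139 = 2·65 + 9
65 = 7·9 + 2
9 = 4·2 + 1
2 = 2·1 + 0
The gcd is 1. Working backward:
1 = 9 − 4·2
1 = −4·65 + 29·9
1 = 29·139 − 62·65
1 = −62·621 + 277·139
1 = 277·760 − 339·621
1 = −339·4421 + 1972·760
So 760·1972 ≡ 1 (mod 4421).

1972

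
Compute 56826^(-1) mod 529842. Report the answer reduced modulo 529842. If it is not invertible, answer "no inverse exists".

no inverse exists

Euclidean algorithm on 529842, 56826:
529842 = 9*56826 + 18408
56826 = 3*18408 + 1602
18408 = 11*1602 + 786
1602 = 2*786 + 30
786 = 26*30 + 6
30 = 5*6 + 0
Since gcd = 6 > 1, 56826 is not a unit mod 529842.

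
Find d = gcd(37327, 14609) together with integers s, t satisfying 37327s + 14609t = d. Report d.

1

Apply Euclid's algorithm to 37327 and 14609:
37327 = 2×14609 + 8109
14609 = 1×8109 + 6500
8109 = 1×6500 + 1609
6500 = 4×1609 + 64
1609 = 25×64 + 9
64 = 7×9 + 1
9 = 9×1 + 0
gcd(37327, 14609) = 1.
Working backward:
1 = 64 − 7·9
1 = −7·1609 + 176·64
1 = 176·6500 − 711·1609
1 = −711·8109 + 887·6500
1 = 887·14609 − 1598·8109
1 = −1598·37327 + 4083·14609
So 1 = (-1598)·37327 + (4083)·14609.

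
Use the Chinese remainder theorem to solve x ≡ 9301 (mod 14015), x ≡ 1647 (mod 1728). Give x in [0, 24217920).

5026671

Write x = 9301 + 14015·k. Then 14015·k ≡ 1647 − 9301 ≡ 986 (mod 1728).
Need 14015⁻¹ mod 1728. Extended Euclid on (1728, 191):
1728 = 9×191 + 9
191 = 21×9 + 2
9 = 4×2 + 1
2 = 2×1 + 0
Back-substitute:
1 = 9 − 4·2
1 = −4·191 + 85·9
1 = 85·1728 − 769·191
14015⁻¹ ≡ 959 (mod 1728), so k ≡ 959·986 ≡ 358 (mod 1728).
x = 9301 + 14015·358 = 5026671.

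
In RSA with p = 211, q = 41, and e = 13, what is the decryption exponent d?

3877

φ(n) = (p−1)(q−1) = 210·40 = 8400.
Need d with 13·d ≡ 1 (mod 8400). Apply the extended Euclidean algorithm:
8400 = 646×13 + 2
13 = 6×2 + 1
2 = 2×1 + 0
Back-substitute:
1 = 13 − 6·2
1 = −6·8400 + 3877·13
So 13·3877 ≡ 1 (mod 8400), hence d = 3877.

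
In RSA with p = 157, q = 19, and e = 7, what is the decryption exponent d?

φ(n) = (p−1)(q−1) = 156·18 = 2808.
Need d with 7·d ≡ 1 (mod 2808). Apply the extended Euclidean algorithm:
2808 = 401·7 + 1
7 = 7·1 + 0
Back-substitute:
1 = 2808 − 401·7
So 7·(-401) ≡ 1 (mod 2808), hence d ≡ -401 ≡ 2407 (mod 2808).

2407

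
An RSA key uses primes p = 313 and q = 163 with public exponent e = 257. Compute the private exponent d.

24977

φ(n) = (p−1)(q−1) = 312·162 = 50544.
Need d with 257·d ≡ 1 (mod 50544). Apply the extended Euclidean algorithm:
50544 = 196×257 + 172
257 = 1×172 + 85
172 = 2×85 + 2
85 = 42×2 + 1
2 = 2×1 + 0
Back-substitute:
1 = 85 − 42·2
1 = −42·172 + 85·85
1 = 85·257 − 127·172
1 = −127·50544 + 24977·257
So 257·24977 ≡ 1 (mod 50544), hence d = 24977.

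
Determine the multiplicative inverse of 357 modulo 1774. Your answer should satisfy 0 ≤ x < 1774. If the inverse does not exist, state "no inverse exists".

gcd(1774, 357) by repeated division:
1774 = 4·357 + 346
357 = 1·346 + 11
346 = 31·11 + 5
11 = 2·5 + 1
5 = 5·1 + 0
Since gcd(357, 1774) = 1, back-substitute to write 1 as a combination:
1 = 11 − 2·5
1 = −2·346 + 63·11
1 = 63·357 − 65·346
1 = −65·1774 + 323·357
So 357·323 ≡ 1 (mod 1774).

323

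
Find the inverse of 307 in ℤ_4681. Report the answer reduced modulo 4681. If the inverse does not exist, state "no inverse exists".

3141

Extended Euclidean algorithm:
4681 = 15×307 + 76
307 = 4×76 + 3
76 = 25×3 + 1
3 = 3×1 + 0
Since gcd(307, 4681) = 1, back-substitute to write 1 as a combination:
1 = 76 − 25·3
1 = −25·307 + 101·76
1 = 101·4681 − 1540·307
Hence 307⁻¹ ≡ -1540 ≡ 3141 (mod 4681).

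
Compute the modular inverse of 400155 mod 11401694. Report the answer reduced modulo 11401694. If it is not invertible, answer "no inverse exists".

Run Euclid on (11401694, 400155):
11401694 = 28×400155 + 197354
400155 = 2×197354 + 5447
197354 = 36×5447 + 1262
5447 = 4×1262 + 399
1262 = 3×399 + 65
399 = 6×65 + 9
65 = 7×9 + 2
9 = 4×2 + 1
2 = 2×1 + 0
Since gcd(400155, 11401694) = 1, back-substitute to write 1 as a combination:
1 = 9 − 4·2
1 = −4·65 + 29·9
1 = 29·399 − 178·65
1 = −178·1262 + 563·399
1 = 563·5447 − 2430·1262
1 = −2430·197354 + 88043·5447
1 = 88043·400155 − 178516·197354
1 = −178516·11401694 + 5086491·400155
So 400155·5086491 ≡ 1 (mod 11401694).

5086491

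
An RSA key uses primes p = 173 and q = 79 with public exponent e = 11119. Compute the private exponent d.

1063

φ(n) = (p−1)(q−1) = 172·78 = 13416.
Need d with 11119·d ≡ 1 (mod 13416). Apply the extended Euclidean algorithm:
13416 = 1·11119 + 2297
11119 = 4·2297 + 1931
2297 = 1·1931 + 366
1931 = 5·366 + 101
366 = 3·101 + 63
101 = 1·63 + 38
63 = 1·38 + 25
38 = 1·25 + 13
25 = 1·13 + 12
13 = 1·12 + 1
12 = 12·1 + 0
Back-substitute:
1 = 13 − 12
1 = −25 + 2·13
1 = 2·38 − 3·25
1 = −3·63 + 5·38
1 = 5·101 − 8·63
1 = −8·366 + 29·101
1 = 29·1931 − 153·366
1 = −153·2297 + 182·1931
1 = 182·11119 − 881·2297
1 = −881·13416 + 1063·11119
So 11119·1063 ≡ 1 (mod 13416), hence d = 1063.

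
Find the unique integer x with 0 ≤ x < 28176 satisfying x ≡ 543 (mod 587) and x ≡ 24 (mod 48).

16392

Write x = 543 + 587·k. Then 587·k ≡ 24 − 543 ≡ 9 (mod 48).
Need 587⁻¹ mod 48. Extended Euclid on (48, 11):
48 = 4·11 + 4
11 = 2·4 + 3
4 = 1·3 + 1
3 = 3·1 + 0
Back-substitute:
1 = 4 − 3
1 = −11 + 3·4
1 = 3·48 − 13·11
587⁻¹ ≡ 35 (mod 48), so k ≡ 35·9 ≡ 27 (mod 48).
x = 543 + 587·27 = 16392.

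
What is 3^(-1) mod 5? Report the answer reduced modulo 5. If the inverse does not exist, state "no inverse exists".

2

Apply the Euclidean algorithm to 5 and 3:
5 = 1×3 + 2
3 = 1×2 + 1
2 = 2×1 + 0
Since gcd(3, 5) = 1, back-substitute to write 1 as a combination:
1 = 3 − 2
1 = −5 + 2·3
So 3·2 ≡ 1 (mod 5).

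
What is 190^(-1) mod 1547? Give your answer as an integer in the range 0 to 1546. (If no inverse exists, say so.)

57

gcd(1547, 190) by repeated division:
1547 = 8×190 + 27
190 = 7×27 + 1
27 = 27×1 + 0
The gcd is 1. Working backward:
1 = 190 − 7·27
1 = −7·1547 + 57·190
So 190·57 ≡ 1 (mod 1547).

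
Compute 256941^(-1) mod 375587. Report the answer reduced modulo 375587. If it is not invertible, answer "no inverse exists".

360104

Run Euclid on (375587, 256941):
375587 = 1×256941 + 118646
256941 = 2×118646 + 19649
118646 = 6×19649 + 752
19649 = 26×752 + 97
752 = 7×97 + 73
97 = 1×73 + 24
73 = 3×24 + 1
24 = 24×1 + 0
gcd = 1, so the inverse exists. Back-substitute:
1 = 73 − 3·24
1 = −3·97 + 4·73
1 = 4·752 − 31·97
1 = −31·19649 + 810·752
1 = 810·118646 − 4891·19649
1 = −4891·256941 + 10592·118646
1 = 10592·375587 − 15483·256941
So 256941·(-15483) ≡ 1 (mod 375587), and -15483 ≡ 360104 (mod 375587).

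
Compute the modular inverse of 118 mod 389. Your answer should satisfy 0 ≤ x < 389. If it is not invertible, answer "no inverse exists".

300

gcd(389, 118) by repeated division:
389 = 3×118 + 35
118 = 3×35 + 13
35 = 2×13 + 9
13 = 1×9 + 4
9 = 2×4 + 1
4 = 4×1 + 0
gcd = 1, so the inverse exists. Back-substitute:
1 = 9 − 2·4
1 = −2·13 + 3·9
1 = 3·35 − 8·13
1 = −8·118 + 27·35
1 = 27·389 − 89·118
So 118·(-89) ≡ 1 (mod 389), and -89 ≡ 300 (mod 389).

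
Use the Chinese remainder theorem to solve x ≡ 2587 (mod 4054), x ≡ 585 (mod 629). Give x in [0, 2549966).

Write x = 2587 + 4054·k. Then 4054·k ≡ 585 − 2587 ≡ 514 (mod 629).
Need 4054⁻¹ mod 629. Extended Euclid on (629, 280):
629 = 2×280 + 69
280 = 4×69 + 4
69 = 17×4 + 1
4 = 4×1 + 0
Back-substitute:
1 = 69 − 17·4
1 = −17·280 + 69·69
1 = 69·629 − 155·280
4054⁻¹ ≡ 474 (mod 629), so k ≡ 474·514 ≡ 213 (mod 629).
x = 2587 + 4054·213 = 866089.

866089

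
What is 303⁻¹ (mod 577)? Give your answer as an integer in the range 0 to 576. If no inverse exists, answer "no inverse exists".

398

gcd(577, 303) by repeated division:
577 = 1*303 + 274
303 = 1*274 + 29
274 = 9*29 + 13
29 = 2*13 + 3
13 = 4*3 + 1
3 = 3*1 + 0
gcd = 1, so the inverse exists. Back-substitute:
1 = 13 − 4·3
1 = −4·29 + 9·13
1 = 9·274 − 85·29
1 = −85·303 + 94·274
1 = 94·577 − 179·303
Hence 303⁻¹ ≡ -179 ≡ 398 (mod 577).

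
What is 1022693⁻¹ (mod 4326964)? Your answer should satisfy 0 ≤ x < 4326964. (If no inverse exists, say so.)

gcd(4326964, 1022693) by repeated division:
4326964 = 4×1022693 + 236192
1022693 = 4×236192 + 77925
236192 = 3×77925 + 2417
77925 = 32×2417 + 581
2417 = 4×581 + 93
581 = 6×93 + 23
93 = 4×23 + 1
23 = 23×1 + 0
The gcd is 1. Working backward:
1 = 93 − 4·23
1 = −4·581 + 25·93
1 = 25·2417 − 104·581
1 = −104·77925 + 3353·2417
1 = 3353·236192 − 10163·77925
1 = −10163·1022693 + 44005·236192
1 = 44005·4326964 − 186183·1022693
So 1022693·(-186183) ≡ 1 (mod 4326964), and -186183 ≡ 4140781 (mod 4326964).

4140781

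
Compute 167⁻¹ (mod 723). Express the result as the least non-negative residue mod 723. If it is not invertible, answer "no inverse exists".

368

Apply the Euclidean algorithm to 723 and 167:
723 = 4·167 + 55
167 = 3·55 + 2
55 = 27·2 + 1
2 = 2·1 + 0
gcd = 1, so the inverse exists. Back-substitute:
1 = 55 − 27·2
1 = −27·167 + 82·55
1 = 82·723 − 355·167
So 167·(-355) ≡ 1 (mod 723), and -355 ≡ 368 (mod 723).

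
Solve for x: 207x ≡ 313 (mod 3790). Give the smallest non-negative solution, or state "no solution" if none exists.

First find gcd(207, 3790):
3790 = 18*207 + 64
207 = 3*64 + 15
64 = 4*15 + 4
15 = 3*4 + 3
4 = 1*3 + 1
3 = 3*1 + 0
gcd = 1, so a unique solution mod 3790 exists.
Back-substitute for the Bézout coefficients:
1 = 4 − 3
1 = −15 + 4·4
1 = 4·64 − 17·15
1 = −17·207 + 55·64
1 = 55·3790 − 1007·207
So 207·(-1007) ≡ 1 (mod 3790), giving 207⁻¹ ≡ 2783.
x ≡ 207⁻¹·313 ≡ 2783·313 ≡ 3169 (mod 3790).

3169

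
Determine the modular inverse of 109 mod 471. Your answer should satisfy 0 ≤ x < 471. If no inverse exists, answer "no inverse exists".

121

gcd(471, 109) by repeated division:
471 = 4*109 + 35
109 = 3*35 + 4
35 = 8*4 + 3
4 = 1*3 + 1
3 = 3*1 + 0
gcd = 1, so the inverse exists. Back-substitute:
1 = 4 − 3
1 = −35 + 9·4
1 = 9·109 − 28·35
1 = −28·471 + 121·109
So 109·121 ≡ 1 (mod 471).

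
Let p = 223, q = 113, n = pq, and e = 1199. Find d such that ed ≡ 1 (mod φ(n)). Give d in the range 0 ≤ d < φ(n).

φ(n) = (p−1)(q−1) = 222·112 = 24864.
Need d with 1199·d ≡ 1 (mod 24864). Apply the extended Euclidean algorithm:
24864 = 20×1199 + 884
1199 = 1×884 + 315
884 = 2×315 + 254
315 = 1×254 + 61
254 = 4×61 + 10
61 = 6×10 + 1
10 = 10×1 + 0
Back-substitute:
1 = 61 − 6·10
1 = −6·254 + 25·61
1 = 25·315 − 31·254
1 = −31·884 + 87·315
1 = 87·1199 − 118·884
1 = −118·24864 + 2447·1199
So 1199·2447 ≡ 1 (mod 24864), hence d = 2447.

2447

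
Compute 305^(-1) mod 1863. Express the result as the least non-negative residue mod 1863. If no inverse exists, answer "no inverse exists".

Run Euclid on (1863, 305):
1863 = 6·305 + 33
305 = 9·33 + 8
33 = 4·8 + 1
8 = 8·1 + 0
gcd = 1, so the inverse exists. Back-substitute:
1 = 33 − 4·8
1 = −4·305 + 37·33
1 = 37·1863 − 226·305
Hence 305⁻¹ ≡ -226 ≡ 1637 (mod 1863).

1637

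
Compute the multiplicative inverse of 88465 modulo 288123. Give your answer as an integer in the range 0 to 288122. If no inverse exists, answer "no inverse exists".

70294

Extended Euclidean algorithm:
288123 = 3·88465 + 22728
88465 = 3·22728 + 20281
22728 = 1·20281 + 2447
20281 = 8·2447 + 705
2447 = 3·705 + 332
705 = 2·332 + 41
332 = 8·41 + 4
41 = 10·4 + 1
4 = 4·1 + 0
gcd = 1, so the inverse exists. Back-substitute:
1 = 41 − 10·4
1 = −10·332 + 81·41
1 = 81·705 − 172·332
1 = −172·2447 + 597·705
1 = 597·20281 − 4948·2447
1 = −4948·22728 + 5545·20281
1 = 5545·88465 − 21583·22728
1 = −21583·288123 + 70294·88465
So 88465·70294 ≡ 1 (mod 288123).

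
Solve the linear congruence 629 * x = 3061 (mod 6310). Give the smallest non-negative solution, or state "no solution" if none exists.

First find gcd(629, 6310):
6310 = 10×629 + 20
629 = 31×20 + 9
20 = 2×9 + 2
9 = 4×2 + 1
2 = 2×1 + 0
gcd = 1, so a unique solution mod 6310 exists.
Back-substitute for the Bézout coefficients:
1 = 9 − 4·2
1 = −4·20 + 9·9
1 = 9·629 − 283·20
1 = −283·6310 + 2839·629
So 629·(2839) ≡ 1 (mod 6310), giving 629⁻¹ ≡ 2839.
x ≡ 629⁻¹·3061 ≡ 2839·3061 ≡ 1309 (mod 6310).

1309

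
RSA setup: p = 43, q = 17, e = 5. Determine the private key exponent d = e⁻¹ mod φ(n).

φ(n) = (p−1)(q−1) = 42·16 = 672.
Need d with 5·d ≡ 1 (mod 672). Apply the extended Euclidean algorithm:
672 = 134*5 + 2
5 = 2*2 + 1
2 = 2*1 + 0
Back-substitute:
1 = 5 − 2·2
1 = −2·672 + 269·5
So 5·269 ≡ 1 (mod 672), hence d = 269.

269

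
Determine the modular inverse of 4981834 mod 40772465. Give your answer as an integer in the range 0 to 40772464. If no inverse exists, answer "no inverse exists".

gcd(40772465, 4981834) by repeated division:
40772465 = 8*4981834 + 917793
4981834 = 5*917793 + 392869
917793 = 2*392869 + 132055
392869 = 2*132055 + 128759
132055 = 1*128759 + 3296
128759 = 39*3296 + 215
3296 = 15*215 + 71
215 = 3*71 + 2
71 = 35*2 + 1
2 = 2*1 + 0
The gcd is 1. Working backward:
1 = 71 − 35·2
1 = −35·215 + 106·71
1 = 106·3296 − 1625·215
1 = −1625·128759 + 63481·3296
1 = 63481·132055 − 65106·128759
1 = −65106·392869 + 193693·132055
1 = 193693·917793 − 452492·392869
1 = −452492·4981834 + 2456153·917793
1 = 2456153·40772465 − 20101716·4981834
Thus 4981834·(-20101716) ≡ 1 (mod 40772465); reducing, -20101716 mod 40772465 = 20670749.

20670749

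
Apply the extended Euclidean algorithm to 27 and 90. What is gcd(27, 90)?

9

Apply Euclid's algorithm to 90 and 27:
90 = 3*27 + 9
27 = 3*9 + 0
gcd(27, 90) = 9.
Working backward:
9 = 90 − 3·27
So 9 = (1)·90 + (-3)·27.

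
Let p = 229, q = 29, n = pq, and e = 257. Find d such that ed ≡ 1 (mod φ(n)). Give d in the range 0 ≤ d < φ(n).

4049

φ(n) = (p−1)(q−1) = 228·28 = 6384.
Need d with 257·d ≡ 1 (mod 6384). Apply the extended Euclidean algorithm:
6384 = 24*257 + 216
257 = 1*216 + 41
216 = 5*41 + 11
41 = 3*11 + 8
11 = 1*8 + 3
8 = 2*3 + 2
3 = 1*2 + 1
2 = 2*1 + 0
Back-substitute:
1 = 3 − 2
1 = −8 + 3·3
1 = 3·11 − 4·8
1 = −4·41 + 15·11
1 = 15·216 − 79·41
1 = −79·257 + 94·216
1 = 94·6384 − 2335·257
So 257·(-2335) ≡ 1 (mod 6384), hence d ≡ -2335 ≡ 4049 (mod 6384).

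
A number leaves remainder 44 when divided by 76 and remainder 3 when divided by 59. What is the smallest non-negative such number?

652

Write x = 44 + 76·k. Then 76·k ≡ 3 − 44 ≡ 18 (mod 59).
Need 76⁻¹ mod 59. Extended Euclid on (59, 17):
59 = 3*17 + 8
17 = 2*8 + 1
8 = 8*1 + 0
Back-substitute:
1 = 17 − 2·8
1 = −2·59 + 7·17
76⁻¹ ≡ 7 (mod 59), so k ≡ 7·18 ≡ 8 (mod 59).
x = 44 + 76·8 = 652.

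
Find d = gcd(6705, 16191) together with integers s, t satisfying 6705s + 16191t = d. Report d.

9

Euclidean algorithm:
16191 = 2*6705 + 2781
6705 = 2*2781 + 1143
2781 = 2*1143 + 495
1143 = 2*495 + 153
495 = 3*153 + 36
153 = 4*36 + 9
36 = 4*9 + 0
gcd(6705, 16191) = 9.
Working backward:
9 = 153 − 4·36
9 = −4·495 + 13·153
9 = 13·1143 − 30·495
9 = −30·2781 + 73·1143
9 = 73·6705 − 176·2781
9 = −176·16191 + 425·6705
So 9 = (-176)·16191 + (425)·6705.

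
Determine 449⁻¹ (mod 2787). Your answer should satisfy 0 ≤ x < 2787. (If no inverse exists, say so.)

Apply the Euclidean algorithm to 2787 and 449:
2787 = 6×449 + 93
449 = 4×93 + 77
93 = 1×77 + 16
77 = 4×16 + 13
16 = 1×13 + 3
13 = 4×3 + 1
3 = 3×1 + 0
gcd = 1, so the inverse exists. Back-substitute:
1 = 13 − 4·3
1 = −4·16 + 5·13
1 = 5·77 − 24·16
1 = −24·93 + 29·77
1 = 29·449 − 140·93
1 = −140·2787 + 869·449
So 449·869 ≡ 1 (mod 2787).

869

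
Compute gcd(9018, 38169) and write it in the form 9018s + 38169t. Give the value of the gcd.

Apply Euclid's algorithm to 38169 and 9018:
38169 = 4·9018 + 2097
9018 = 4·2097 + 630
2097 = 3·630 + 207
630 = 3·207 + 9
207 = 23·9 + 0
gcd(9018, 38169) = 9.
Express as a combination:
9 = 630 − 3·207
9 = −3·2097 + 10·630
9 = 10·9018 − 43·2097
9 = −43·38169 + 182·9018
So 9 = (-43)·38169 + (182)·9018.

9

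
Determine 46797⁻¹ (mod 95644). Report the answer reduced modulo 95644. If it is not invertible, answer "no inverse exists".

gcd(95644, 46797) by repeated division:
95644 = 2×46797 + 2050
46797 = 22×2050 + 1697
2050 = 1×1697 + 353
1697 = 4×353 + 285
353 = 1×285 + 68
285 = 4×68 + 13
68 = 5×13 + 3
13 = 4×3 + 1
3 = 3×1 + 0
Since gcd(46797, 95644) = 1, back-substitute to write 1 as a combination:
1 = 13 − 4·3
1 = −4·68 + 21·13
1 = 21·285 − 88·68
1 = −88·353 + 109·285
1 = 109·1697 − 524·353
1 = −524·2050 + 633·1697
1 = 633·46797 − 14450·2050
1 = −14450·95644 + 29533·46797
So 46797·29533 ≡ 1 (mod 95644).

29533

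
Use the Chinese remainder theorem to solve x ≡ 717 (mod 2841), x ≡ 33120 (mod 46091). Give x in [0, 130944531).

Write x = 717 + 2841·k. Then 2841·k ≡ 33120 − 717 ≡ 32403 (mod 46091).
Need 2841⁻¹ mod 46091. Extended Euclid on (46091, 2841):
46091 = 16*2841 + 635
2841 = 4*635 + 301
635 = 2*301 + 33
301 = 9*33 + 4
33 = 8*4 + 1
4 = 4*1 + 0
Back-substitute:
1 = 33 − 8·4
1 = −8·301 + 73·33
1 = 73·635 − 154·301
1 = −154·2841 + 689·635
1 = 689·46091 − 11178·2841
2841⁻¹ ≡ 34913 (mod 46091), so k ≡ 34913·32403 ≡ 28435 (mod 46091).
x = 717 + 2841·28435 = 80784552.

80784552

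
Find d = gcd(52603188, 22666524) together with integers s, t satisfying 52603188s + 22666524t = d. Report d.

Repeated division:
52603188 = 2·22666524 + 7270140
22666524 = 3·7270140 + 856104
7270140 = 8·856104 + 421308
856104 = 2·421308 + 13488
421308 = 31·13488 + 3180
13488 = 4·3180 + 768
3180 = 4·768 + 108
768 = 7·108 + 12
108 = 9·12 + 0
gcd(52603188, 22666524) = 12.
Back-substituting:
12 = 768 − 7·108
12 = −7·3180 + 29·768
12 = 29·13488 − 123·3180
12 = −123·421308 + 3842·13488
12 = 3842·856104 − 7807·421308
12 = −7807·7270140 + 66298·856104
12 = 66298·22666524 − 206701·7270140
12 = −206701·52603188 + 479700·22666524
So 12 = (-206701)·52603188 + (479700)·22666524.

12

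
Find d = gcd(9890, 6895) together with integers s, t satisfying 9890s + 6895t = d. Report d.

Apply Euclid's algorithm to 9890 and 6895:
9890 = 1*6895 + 2995
6895 = 2*2995 + 905
2995 = 3*905 + 280
905 = 3*280 + 65
280 = 4*65 + 20
65 = 3*20 + 5
20 = 4*5 + 0
gcd(9890, 6895) = 5.
Working backward:
5 = 65 − 3·20
5 = −3·280 + 13·65
5 = 13·905 − 42·280
5 = −42·2995 + 139·905
5 = 139·6895 − 320·2995
5 = −320·9890 + 459·6895
So 5 = (-320)·9890 + (459)·6895.

5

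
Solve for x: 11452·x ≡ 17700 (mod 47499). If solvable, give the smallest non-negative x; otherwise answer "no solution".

First find gcd(11452, 47499):
47499 = 4*11452 + 1691
11452 = 6*1691 + 1306
1691 = 1*1306 + 385
1306 = 3*385 + 151
385 = 2*151 + 83
151 = 1*83 + 68
83 = 1*68 + 15
68 = 4*15 + 8
15 = 1*8 + 7
8 = 1*7 + 1
7 = 7*1 + 0
gcd = 1, so a unique solution mod 47499 exists.
Back-substitute for the Bézout coefficients:
1 = 8 − 7
1 = −15 + 2·8
1 = 2·68 − 9·15
1 = −9·83 + 11·68
1 = 11·151 − 20·83
1 = −20·385 + 51·151
1 = 51·1306 − 173·385
1 = −173·1691 + 224·1306
1 = 224·11452 − 1517·1691
1 = −1517·47499 + 6292·11452
So 11452·(6292) ≡ 1 (mod 47499), giving 11452⁻¹ ≡ 6292.
x ≡ 11452⁻¹·17700 ≡ 6292·17700 ≡ 30744 (mod 47499).

30744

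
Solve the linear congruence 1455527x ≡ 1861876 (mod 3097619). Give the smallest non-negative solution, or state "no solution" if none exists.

First find gcd(1455527, 3097619):
3097619 = 2·1455527 + 186565
1455527 = 7·186565 + 149572
186565 = 1·149572 + 36993
149572 = 4·36993 + 1600
36993 = 23·1600 + 193
1600 = 8·193 + 56
193 = 3·56 + 25
56 = 2·25 + 6
25 = 4·6 + 1
6 = 6·1 + 0
gcd = 1, so a unique solution mod 3097619 exists.
Back-substitute for the Bézout coefficients:
1 = 25 − 4·6
1 = −4·56 + 9·25
1 = 9·193 − 31·56
1 = −31·1600 + 257·193
1 = 257·36993 − 5942·1600
1 = −5942·149572 + 24025·36993
1 = 24025·186565 − 29967·149572
1 = −29967·1455527 + 233794·186565
1 = 233794·3097619 − 497555·1455527
So 1455527·(-497555) ≡ 1 (mod 3097619), giving 1455527⁻¹ ≡ 2600064.
x ≡ 1455527⁻¹·1861876 ≡ 2600064·1861876 ≡ 615436 (mod 3097619).

615436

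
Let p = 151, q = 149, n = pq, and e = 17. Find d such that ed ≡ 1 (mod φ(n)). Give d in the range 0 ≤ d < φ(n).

φ(n) = (p−1)(q−1) = 150·148 = 22200.
Need d with 17·d ≡ 1 (mod 22200). Apply the extended Euclidean algorithm:
22200 = 1305×17 + 15
17 = 1×15 + 2
15 = 7×2 + 1
2 = 2×1 + 0
Back-substitute:
1 = 15 − 7·2
1 = −7·17 + 8·15
1 = 8·22200 − 10447·17
So 17·(-10447) ≡ 1 (mod 22200), hence d ≡ -10447 ≡ 11753 (mod 22200).

11753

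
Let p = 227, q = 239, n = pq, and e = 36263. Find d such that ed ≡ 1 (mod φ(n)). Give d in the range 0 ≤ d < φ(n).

12283

φ(n) = (p−1)(q−1) = 226·238 = 53788.
Need d with 36263·d ≡ 1 (mod 53788). Apply the extended Euclidean algorithm:
53788 = 1×36263 + 17525
36263 = 2×17525 + 1213
17525 = 14×1213 + 543
1213 = 2×543 + 127
543 = 4×127 + 35
127 = 3×35 + 22
35 = 1×22 + 13
22 = 1×13 + 9
13 = 1×9 + 4
9 = 2×4 + 1
4 = 4×1 + 0
Back-substitute:
1 = 9 − 2·4
1 = −2·13 + 3·9
1 = 3·22 − 5·13
1 = −5·35 + 8·22
1 = 8·127 − 29·35
1 = −29·543 + 124·127
1 = 124·1213 − 277·543
1 = −277·17525 + 4002·1213
1 = 4002·36263 − 8281·17525
1 = −8281·53788 + 12283·36263
So 36263·12283 ≡ 1 (mod 53788), hence d = 12283.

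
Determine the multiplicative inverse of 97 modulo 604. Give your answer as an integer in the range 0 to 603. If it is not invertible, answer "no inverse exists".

Run Euclid on (604, 97):
604 = 6*97 + 22
97 = 4*22 + 9
22 = 2*9 + 4
9 = 2*4 + 1
4 = 4*1 + 0
The gcd is 1. Working backward:
1 = 9 − 2·4
1 = −2·22 + 5·9
1 = 5·97 − 22·22
1 = −22·604 + 137·97
So 97·137 ≡ 1 (mod 604).

137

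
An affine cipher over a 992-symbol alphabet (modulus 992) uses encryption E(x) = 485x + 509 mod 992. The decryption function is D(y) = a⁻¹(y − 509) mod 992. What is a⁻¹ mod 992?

Apply the Euclidean algorithm to 992 and 485:
992 = 2*485 + 22
485 = 22*22 + 1
22 = 22*1 + 0
Since gcd(485, 992) = 1, back-substitute to write 1 as a combination:
1 = 485 − 22·22
1 = −22·992 + 45·485
So 485·45 ≡ 1 (mod 992).

45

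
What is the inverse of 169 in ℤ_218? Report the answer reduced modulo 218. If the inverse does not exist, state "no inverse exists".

Run Euclid on (218, 169):
218 = 1·169 + 49
169 = 3·49 + 22
49 = 2·22 + 5
22 = 4·5 + 2
5 = 2·2 + 1
2 = 2·1 + 0
gcd = 1, so the inverse exists. Back-substitute:
1 = 5 − 2·2
1 = −2·22 + 9·5
1 = 9·49 − 20·22
1 = −20·169 + 69·49
1 = 69·218 − 89·169
Hence 169⁻¹ ≡ -89 ≡ 129 (mod 218).

129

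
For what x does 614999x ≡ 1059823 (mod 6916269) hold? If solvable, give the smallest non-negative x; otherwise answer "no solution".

4183013

First find gcd(614999, 6916269):
6916269 = 11·614999 + 151280
614999 = 4·151280 + 9879
151280 = 15·9879 + 3095
9879 = 3·3095 + 594
3095 = 5·594 + 125
594 = 4·125 + 94
125 = 1·94 + 31
94 = 3·31 + 1
31 = 31·1 + 0
gcd = 1, so a unique solution mod 6916269 exists.
Back-substitute for the Bézout coefficients:
1 = 94 − 3·31
1 = −3·125 + 4·94
1 = 4·594 − 19·125
1 = −19·3095 + 99·594
1 = 99·9879 − 316·3095
1 = −316·151280 + 4839·9879
1 = 4839·614999 − 19672·151280
1 = −19672·6916269 + 221231·614999
So 614999·(221231) ≡ 1 (mod 6916269), giving 614999⁻¹ ≡ 221231.
x ≡ 614999⁻¹·1059823 ≡ 221231·1059823 ≡ 4183013 (mod 6916269).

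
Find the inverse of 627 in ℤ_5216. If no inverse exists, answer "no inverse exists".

4251

Extended Euclidean algorithm:
5216 = 8*627 + 200
627 = 3*200 + 27
200 = 7*27 + 11
27 = 2*11 + 5
11 = 2*5 + 1
5 = 5*1 + 0
gcd = 1, so the inverse exists. Back-substitute:
1 = 11 − 2·5
1 = −2·27 + 5·11
1 = 5·200 − 37·27
1 = −37·627 + 116·200
1 = 116·5216 − 965·627
Thus 627·(-965) ≡ 1 (mod 5216); reducing, -965 mod 5216 = 4251.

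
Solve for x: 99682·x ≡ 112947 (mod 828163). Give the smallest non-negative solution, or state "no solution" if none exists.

628314

First find gcd(99682, 828163):
828163 = 8·99682 + 30707
99682 = 3·30707 + 7561
30707 = 4·7561 + 463
7561 = 16·463 + 153
463 = 3·153 + 4
153 = 38·4 + 1
4 = 4·1 + 0
gcd = 1, so a unique solution mod 828163 exists.
Back-substitute for the Bézout coefficients:
1 = 153 − 38·4
1 = −38·463 + 115·153
1 = 115·7561 − 1878·463
1 = −1878·30707 + 7627·7561
1 = 7627·99682 − 24759·30707
1 = −24759·828163 + 205699·99682
So 99682·(205699) ≡ 1 (mod 828163), giving 99682⁻¹ ≡ 205699.
x ≡ 99682⁻¹·112947 ≡ 205699·112947 ≡ 628314 (mod 828163).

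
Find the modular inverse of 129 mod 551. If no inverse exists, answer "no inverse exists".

299

Run Euclid on (551, 129):
551 = 4·129 + 35
129 = 3·35 + 24
35 = 1·24 + 11
24 = 2·11 + 2
11 = 5·2 + 1
2 = 2·1 + 0
The gcd is 1. Working backward:
1 = 11 − 5·2
1 = −5·24 + 11·11
1 = 11·35 − 16·24
1 = −16·129 + 59·35
1 = 59·551 − 252·129
Hence 129⁻¹ ≡ -252 ≡ 299 (mod 551).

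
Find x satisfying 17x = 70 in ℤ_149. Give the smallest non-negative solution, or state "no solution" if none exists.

First find gcd(17, 149):
149 = 8*17 + 13
17 = 1*13 + 4
13 = 3*4 + 1
4 = 4*1 + 0
gcd = 1, so a unique solution mod 149 exists.
Back-substitute for the Bézout coefficients:
1 = 13 − 3·4
1 = −3·17 + 4·13
1 = 4·149 − 35·17
So 17·(-35) ≡ 1 (mod 149), giving 17⁻¹ ≡ 114.
x ≡ 17⁻¹·70 ≡ 114·70 ≡ 83 (mod 149).

83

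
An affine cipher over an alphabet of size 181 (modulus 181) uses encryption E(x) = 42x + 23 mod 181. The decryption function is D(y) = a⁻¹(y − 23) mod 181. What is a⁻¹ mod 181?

125

gcd(181, 42) by repeated division:
181 = 4·42 + 13
42 = 3·13 + 3
13 = 4·3 + 1
3 = 3·1 + 0
Since gcd(42, 181) = 1, back-substitute to write 1 as a combination:
1 = 13 − 4·3
1 = −4·42 + 13·13
1 = 13·181 − 56·42
So 42·(-56) ≡ 1 (mod 181), and -56 ≡ 125 (mod 181).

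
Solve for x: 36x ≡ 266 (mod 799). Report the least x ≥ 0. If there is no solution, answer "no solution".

First find gcd(36, 799):
799 = 22×36 + 7
36 = 5×7 + 1
7 = 7×1 + 0
gcd = 1, so a unique solution mod 799 exists.
Back-substitute for the Bézout coefficients:
1 = 36 − 5·7
1 = −5·799 + 111·36
So 36·(111) ≡ 1 (mod 799), giving 36⁻¹ ≡ 111.
x ≡ 36⁻¹·266 ≡ 111·266 ≡ 762 (mod 799).

762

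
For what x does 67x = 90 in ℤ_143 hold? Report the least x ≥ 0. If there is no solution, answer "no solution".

First find gcd(67, 143):
143 = 2×67 + 9
67 = 7×9 + 4
9 = 2×4 + 1
4 = 4×1 + 0
gcd = 1, so a unique solution mod 143 exists.
Back-substitute for the Bézout coefficients:
1 = 9 − 2·4
1 = −2·67 + 15·9
1 = 15·143 − 32·67
So 67·(-32) ≡ 1 (mod 143), giving 67⁻¹ ≡ 111.
x ≡ 67⁻¹·90 ≡ 111·90 ≡ 123 (mod 143).

123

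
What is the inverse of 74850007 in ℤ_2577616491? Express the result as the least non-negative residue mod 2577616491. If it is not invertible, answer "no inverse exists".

365962930

Run Euclid on (2577616491, 74850007):
2577616491 = 34×74850007 + 32716253
74850007 = 2×32716253 + 9417501
32716253 = 3×9417501 + 4463750
9417501 = 2×4463750 + 490001
4463750 = 9×490001 + 53741
490001 = 9×53741 + 6332
53741 = 8×6332 + 3085
6332 = 2×3085 + 162
3085 = 19×162 + 7
162 = 23×7 + 1
7 = 7×1 + 0
Since gcd(74850007, 2577616491) = 1, back-substitute to write 1 as a combination:
1 = 162 − 23·7
1 = −23·3085 + 438·162
1 = 438·6332 − 899·3085
1 = −899·53741 + 7630·6332
1 = 7630·490001 − 69569·53741
1 = −69569·4463750 + 633751·490001
1 = 633751·9417501 − 1337071·4463750
1 = −1337071·32716253 + 4644964·9417501
1 = 4644964·74850007 − 10626999·32716253
1 = −10626999·2577616491 + 365962930·74850007
So 74850007·365962930 ≡ 1 (mod 2577616491).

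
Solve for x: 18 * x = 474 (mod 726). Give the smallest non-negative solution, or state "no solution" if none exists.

First find gcd(18, 726):
726 = 40·18 + 6
18 = 3·6 + 0
gcd = 6 and 6 | 474, so solutions exist. Divide through by 6: 3x ≡ 79 (mod 121).
Now find 3⁻¹ mod 121:
121 = 40*3 + 1
3 = 3*1 + 0
Back-substitute:
1 = 121 − 40·3
So 3·(-40) ≡ 1 (mod 121), i.e. 3⁻¹ ≡ 81.
Then x ≡ 81·79 ≡ 107 (mod 121); the smallest non-negative solution is x = 107.

107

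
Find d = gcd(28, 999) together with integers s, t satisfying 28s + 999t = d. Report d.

1

Apply Euclid's algorithm to 999 and 28:
999 = 35×28 + 19
28 = 1×19 + 9
19 = 2×9 + 1
9 = 9×1 + 0
gcd(28, 999) = 1.
Back-substituting:
1 = 19 − 2·9
1 = −2·28 + 3·19
1 = 3·999 − 107·28
So 1 = (3)·999 + (-107)·28.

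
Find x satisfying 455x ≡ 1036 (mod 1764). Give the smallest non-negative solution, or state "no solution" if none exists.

First find gcd(455, 1764):
1764 = 3×455 + 399
455 = 1×399 + 56
399 = 7×56 + 7
56 = 8×7 + 0
gcd = 7 and 7 | 1036, so solutions exist. Divide through by 7: 65x ≡ 148 (mod 252).
Now find 65⁻¹ mod 252:
252 = 3×65 + 57
65 = 1×57 + 8
57 = 7×8 + 1
8 = 8×1 + 0
Back-substitute:
1 = 57 − 7·8
1 = −7·65 + 8·57
1 = 8·252 − 31·65
So 65·(-31) ≡ 1 (mod 252), i.e. 65⁻¹ ≡ 221.
Then x ≡ 221·148 ≡ 200 (mod 252); the smallest non-negative solution is x = 200.

200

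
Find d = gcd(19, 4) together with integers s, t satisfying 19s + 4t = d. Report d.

Euclidean algorithm:
19 = 4×4 + 3
4 = 1×3 + 1
3 = 3×1 + 0
gcd(19, 4) = 1.
Express as a combination:
1 = 4 − 3
1 = −19 + 5·4
So 1 = (-1)·19 + (5)·4.

1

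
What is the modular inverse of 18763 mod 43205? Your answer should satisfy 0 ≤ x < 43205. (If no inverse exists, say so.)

Run Euclid on (43205, 18763):
43205 = 2×18763 + 5679
18763 = 3×5679 + 1726
5679 = 3×1726 + 501
1726 = 3×501 + 223
501 = 2×223 + 55
223 = 4×55 + 3
55 = 18×3 + 1
3 = 3×1 + 0
The gcd is 1. Working backward:
1 = 55 − 18·3
1 = −18·223 + 73·55
1 = 73·501 − 164·223
1 = −164·1726 + 565·501
1 = 565·5679 − 1859·1726
1 = −1859·18763 + 6142·5679
1 = 6142·43205 − 14143·18763
Thus 18763·(-14143) ≡ 1 (mod 43205); reducing, -14143 mod 43205 = 29062.

29062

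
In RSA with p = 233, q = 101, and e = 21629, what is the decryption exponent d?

10869

φ(n) = (p−1)(q−1) = 232·100 = 23200.
Need d with 21629·d ≡ 1 (mod 23200). Apply the extended Euclidean algorithm:
23200 = 1×21629 + 1571
21629 = 13×1571 + 1206
1571 = 1×1206 + 365
1206 = 3×365 + 111
365 = 3×111 + 32
111 = 3×32 + 15
32 = 2×15 + 2
15 = 7×2 + 1
2 = 2×1 + 0
Back-substitute:
1 = 15 − 7·2
1 = −7·32 + 15·15
1 = 15·111 − 52·32
1 = −52·365 + 171·111
1 = 171·1206 − 565·365
1 = −565·1571 + 736·1206
1 = 736·21629 − 10133·1571
1 = −10133·23200 + 10869·21629
So 21629·10869 ≡ 1 (mod 23200), hence d = 10869.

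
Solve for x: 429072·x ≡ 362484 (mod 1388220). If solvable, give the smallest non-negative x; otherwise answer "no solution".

115042

First find gcd(429072, 1388220):
1388220 = 3·429072 + 101004
429072 = 4·101004 + 25056
101004 = 4·25056 + 780
25056 = 32·780 + 96
780 = 8·96 + 12
96 = 8·12 + 0
gcd = 12 and 12 | 362484, so solutions exist. Divide through by 12: 35756x ≡ 30207 (mod 115685).
Now find 35756⁻¹ mod 115685:
115685 = 3*35756 + 8417
35756 = 4*8417 + 2088
8417 = 4*2088 + 65
2088 = 32*65 + 8
65 = 8*8 + 1
8 = 8*1 + 0
Back-substitute:
1 = 65 − 8·8
1 = −8·2088 + 257·65
1 = 257·8417 − 1036·2088
1 = −1036·35756 + 4401·8417
1 = 4401·115685 − 14239·35756
So 35756·(-14239) ≡ 1 (mod 115685), i.e. 35756⁻¹ ≡ 101446.
Then x ≡ 101446·30207 ≡ 115042 (mod 115685); the smallest non-negative solution is x = 115042.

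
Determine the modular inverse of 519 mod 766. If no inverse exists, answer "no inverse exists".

521

Run Euclid on (766, 519):
766 = 1×519 + 247
519 = 2×247 + 25
247 = 9×25 + 22
25 = 1×22 + 3
22 = 7×3 + 1
3 = 3×1 + 0
The gcd is 1. Working backward:
1 = 22 − 7·3
1 = −7·25 + 8·22
1 = 8·247 − 79·25
1 = −79·519 + 166·247
1 = 166·766 − 245·519
Hence 519⁻¹ ≡ -245 ≡ 521 (mod 766).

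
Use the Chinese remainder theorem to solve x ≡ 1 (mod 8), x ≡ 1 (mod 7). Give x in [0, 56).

Write x = 1 + 8·k. Then 8·k ≡ 1 − 1 ≡ 0 (mod 7).
Need 8⁻¹ mod 7. Extended Euclid on (7, 1):
7 = 7·1 + 0
8⁻¹ ≡ 1 (mod 7), so k ≡ 1·0 ≡ 0 (mod 7).
x = 1 + 8·0 = 1.

1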